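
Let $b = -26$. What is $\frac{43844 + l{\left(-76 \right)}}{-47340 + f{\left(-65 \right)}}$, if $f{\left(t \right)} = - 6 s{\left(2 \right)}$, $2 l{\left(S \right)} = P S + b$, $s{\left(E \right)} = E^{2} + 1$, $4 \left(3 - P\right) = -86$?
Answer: $- \frac{1430}{1579} \approx -0.90564$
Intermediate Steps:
$P = \frac{49}{2}$ ($P = 3 - - \frac{43}{2} = 3 + \frac{43}{2} = \frac{49}{2} \approx 24.5$)
$s{\left(E \right)} = 1 + E^{2}$
$l{\left(S \right)} = -13 + \frac{49 S}{4}$ ($l{\left(S \right)} = \frac{\frac{49 S}{2} - 26}{2} = \frac{-26 + \frac{49 S}{2}}{2} = -13 + \frac{49 S}{4}$)
$f{\left(t \right)} = -30$ ($f{\left(t \right)} = - 6 \left(1 + 2^{2}\right) = - 6 \left(1 + 4\right) = \left(-6\right) 5 = -30$)
$\frac{43844 + l{\left(-76 \right)}}{-47340 + f{\left(-65 \right)}} = \frac{43844 + \left(-13 + \frac{49}{4} \left(-76\right)\right)}{-47340 - 30} = \frac{43844 - 944}{-47370} = \left(43844 - 944\right) \left(- \frac{1}{47370}\right) = 42900 \left(- \frac{1}{47370}\right) = - \frac{1430}{1579}$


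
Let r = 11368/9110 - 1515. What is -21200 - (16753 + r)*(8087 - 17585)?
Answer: 659204957452/4555 ≈ 1.4472e+8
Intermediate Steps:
r = -6895141/4555 (r = 11368*(1/9110) - 1515 = 5684/4555 - 1515 = -6895141/4555 ≈ -1513.8)
-21200 - (16753 + r)*(8087 - 17585) = -21200 - (16753 - 6895141/4555)*(8087 - 17585) = -21200 - 69414774*(-9498)/4555 = -21200 - 1*(-659301523452/4555) = -21200 + 659301523452/4555 = 659204957452/4555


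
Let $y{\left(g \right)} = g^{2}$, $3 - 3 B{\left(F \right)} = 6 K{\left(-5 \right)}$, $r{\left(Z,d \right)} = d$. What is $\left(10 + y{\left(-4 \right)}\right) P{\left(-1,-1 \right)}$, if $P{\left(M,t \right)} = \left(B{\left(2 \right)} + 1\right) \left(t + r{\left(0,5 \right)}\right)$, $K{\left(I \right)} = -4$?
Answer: $1040$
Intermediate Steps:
$B{\left(F \right)} = 9$ ($B{\left(F \right)} = 1 - \frac{6 \left(-4\right)}{3} = 1 - -8 = 1 + 8 = 9$)
$P{\left(M,t \right)} = 50 + 10 t$ ($P{\left(M,t \right)} = \left(9 + 1\right) \left(t + 5\right) = 10 \left(5 + t\right) = 50 + 10 t$)
$\left(10 + y{\left(-4 \right)}\right) P{\left(-1,-1 \right)} = \left(10 + \left(-4\right)^{2}\right) \left(50 + 10 \left(-1\right)\right) = \left(10 + 16\right) \left(50 - 10\right) = 26 \cdot 40 = 1040$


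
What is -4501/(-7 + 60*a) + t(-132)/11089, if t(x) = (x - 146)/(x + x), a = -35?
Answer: 941231803/440588148 ≈ 2.1363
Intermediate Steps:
t(x) = (-146 + x)/(2*x) (t(x) = (-146 + x)/((2*x)) = (-146 + x)*(1/(2*x)) = (-146 + x)/(2*x))
-4501/(-7 + 60*a) + t(-132)/11089 = -4501/(-7 + 60*(-35)) + ((1/2)*(-146 - 132)/(-132))/11089 = -4501/(-7 - 2100) + ((1/2)*(-1/132)*(-278))*(1/11089) = -4501/(-2107) + (139/132)*(1/11089) = -4501*(-1/2107) + 139/1463748 = 643/301 + 139/1463748 = 941231803/440588148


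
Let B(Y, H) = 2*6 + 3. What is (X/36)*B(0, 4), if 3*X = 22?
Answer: 55/18 ≈ 3.0556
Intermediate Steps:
X = 22/3 (X = (⅓)*22 = 22/3 ≈ 7.3333)
B(Y, H) = 15 (B(Y, H) = 12 + 3 = 15)
(X/36)*B(0, 4) = ((22/3)/36)*15 = ((22/3)*(1/36))*15 = (11/54)*15 = 55/18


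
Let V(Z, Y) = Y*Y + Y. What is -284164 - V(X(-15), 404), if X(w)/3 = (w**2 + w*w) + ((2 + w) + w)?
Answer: -447784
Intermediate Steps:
X(w) = 6 + 6*w + 6*w**2 (X(w) = 3*((w**2 + w*w) + ((2 + w) + w)) = 3*((w**2 + w**2) + (2 + 2*w)) = 3*(2*w**2 + (2 + 2*w)) = 3*(2 + 2*w + 2*w**2) = 6 + 6*w + 6*w**2)
V(Z, Y) = Y + Y**2 (V(Z, Y) = Y**2 + Y = Y + Y**2)
-284164 - V(X(-15), 404) = -284164 - 404*(1 + 404) = -284164 - 404*405 = -284164 - 1*163620 = -284164 - 163620 = -447784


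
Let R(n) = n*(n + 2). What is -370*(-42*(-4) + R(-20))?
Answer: -195360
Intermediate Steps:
R(n) = n*(2 + n)
-370*(-42*(-4) + R(-20)) = -370*(-42*(-4) - 20*(2 - 20)) = -370*(168 - 20*(-18)) = -370*(168 + 360) = -370*528 = -195360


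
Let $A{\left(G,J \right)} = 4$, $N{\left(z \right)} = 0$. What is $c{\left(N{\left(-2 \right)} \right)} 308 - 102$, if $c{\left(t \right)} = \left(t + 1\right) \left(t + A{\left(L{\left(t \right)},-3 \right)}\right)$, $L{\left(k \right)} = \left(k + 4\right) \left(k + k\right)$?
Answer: $1130$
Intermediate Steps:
$L{\left(k \right)} = 2 k \left(4 + k\right)$ ($L{\left(k \right)} = \left(4 + k\right) 2 k = 2 k \left(4 + k\right)$)
$c{\left(t \right)} = \left(1 + t\right) \left(4 + t\right)$ ($c{\left(t \right)} = \left(t + 1\right) \left(t + 4\right) = \left(1 + t\right) \left(4 + t\right)$)
$c{\left(N{\left(-2 \right)} \right)} 308 - 102 = \left(4 + 0^{2} + 5 \cdot 0\right) 308 - 102 = \left(4 + 0 + 0\right) 308 - 102 = 4 \cdot 308 - 102 = 1232 - 102 = 1130$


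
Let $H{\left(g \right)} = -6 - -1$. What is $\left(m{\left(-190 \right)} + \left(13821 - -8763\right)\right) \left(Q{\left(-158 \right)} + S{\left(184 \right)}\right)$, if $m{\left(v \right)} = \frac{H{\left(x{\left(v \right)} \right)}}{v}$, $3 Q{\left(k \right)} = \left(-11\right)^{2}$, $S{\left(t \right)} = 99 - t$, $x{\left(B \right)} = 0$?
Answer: $- \frac{57498931}{57} \approx -1.0088 \cdot 10^{6}$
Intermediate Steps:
$H{\left(g \right)} = -5$ ($H{\left(g \right)} = -6 + 1 = -5$)
$Q{\left(k \right)} = \frac{121}{3}$ ($Q{\left(k \right)} = \frac{\left(-11\right)^{2}}{3} = \frac{1}{3} \cdot 121 = \frac{121}{3}$)
$m{\left(v \right)} = - \frac{5}{v}$
$\left(m{\left(-190 \right)} + \left(13821 - -8763\right)\right) \left(Q{\left(-158 \right)} + S{\left(184 \right)}\right) = \left(- \frac{5}{-190} + \left(13821 - -8763\right)\right) \left(\frac{121}{3} + \left(99 - 184\right)\right) = \left(\left(-5\right) \left(- \frac{1}{190}\right) + \left(13821 + 8763\right)\right) \left(\frac{121}{3} + \left(99 - 184\right)\right) = \left(\frac{1}{38} + 22584\right) \left(\frac{121}{3} - 85\right) = \frac{858193}{38} \left(- \frac{134}{3}\right) = - \frac{57498931}{57}$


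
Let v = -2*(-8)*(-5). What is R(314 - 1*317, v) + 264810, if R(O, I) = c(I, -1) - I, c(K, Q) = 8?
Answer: 264898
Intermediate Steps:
v = -80 (v = 16*(-5) = -80)
R(O, I) = 8 - I
R(314 - 1*317, v) + 264810 = (8 - 1*(-80)) + 264810 = (8 + 80) + 264810 = 88 + 264810 = 264898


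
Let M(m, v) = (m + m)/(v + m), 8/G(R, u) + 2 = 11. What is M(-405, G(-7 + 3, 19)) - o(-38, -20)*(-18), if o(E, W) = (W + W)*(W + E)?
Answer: 151888410/3637 ≈ 41762.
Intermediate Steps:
G(R, u) = 8/9 (G(R, u) = 8/(-2 + 11) = 8/9)
M(m, v) = 2*m/(m + v) (M(m, v) = (2*m)/(m + v) = 2*m/(m + v))
o(E, W) = 2*W*(E + W) (o(E, W) = (2*W)*(E + W) = 2*W*(E + W))
M(-405, G(-7 + 3, 19)) - o(-38, -20)*(-18) = 2*(-405)/(-405 + 8/9) - 2*(-20)*(-38 - 20)*(-18) = 2*(-405)/(-3637/9) - 2*(-20)*(-58)*(-18) = 2*(-405)*(-9/3637) - 2320*(-18) = 7290/3637 - 1*(-41760) = 7290/3637 + 41760 = 151888410/3637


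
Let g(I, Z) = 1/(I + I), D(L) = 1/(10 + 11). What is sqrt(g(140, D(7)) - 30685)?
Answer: I*sqrt(601425930)/140 ≈ 175.17*I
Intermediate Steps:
D(L) = 1/21
g(I, Z) = 1/(2*I)
sqrt(g(140, D(7)) - 30685) = sqrt((1/2)/140 - 30685) = sqrt((1/2)*(1/140) - 30685) = sqrt(1/280 - 30685) = sqrt(-8591799/280) = I*sqrt(601425930)/140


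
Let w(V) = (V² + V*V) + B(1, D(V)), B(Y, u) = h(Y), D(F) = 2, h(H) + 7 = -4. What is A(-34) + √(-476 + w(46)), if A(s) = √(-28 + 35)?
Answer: √7 + √3745 ≈ 63.842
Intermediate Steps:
h(H) = -11 (h(H) = -7 - 4 = -11)
B(Y, u) = -11
w(V) = -11 + 2*V² (w(V) = (V² + V*V) - 11 = (V² + V²) - 11 = 2*V² - 11 = -11 + 2*V²)
A(s) = √7
A(-34) + √(-476 + w(46)) = √7 + √(-476 + (-11 + 2*46²)) = √7 + √(-476 + (-11 + 2*2116)) = √7 + √(-476 + (-11 + 4232)) = √7 + √(-476 + 4221) = √7 + √3745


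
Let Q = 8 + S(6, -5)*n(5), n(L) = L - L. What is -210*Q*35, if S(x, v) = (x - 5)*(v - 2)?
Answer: -58800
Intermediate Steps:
n(L) = 0
S(x, v) = (-5 + x)*(-2 + v)
Q = 8 (Q = 8 + (10 - 5*(-5) - 2*6 - 5*6)*0 = 8 + (10 + 25 - 12 - 30)*0 = 8 - 7*0 = 8 + 0 = 8)
-210*Q*35 = -210*8*35 = -1680*35 = -58800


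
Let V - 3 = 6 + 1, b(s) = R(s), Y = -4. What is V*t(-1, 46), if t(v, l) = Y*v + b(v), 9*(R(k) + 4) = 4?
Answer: 40/9 ≈ 4.4444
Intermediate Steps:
R(k) = -32/9 (R(k) = -4 + (⅑)*4 = -4 + 4/9 = -32/9)
b(s) = -32/9
t(v, l) = -32/9 - 4*v (t(v, l) = -4*v - 32/9 = -32/9 - 4*v)
V = 10 (V = 3 + (6 + 1) = 3 + 7 = 10)
V*t(-1, 46) = 10*(-32/9 - 4*(-1)) = 10*(-32/9 + 4) = 10*(4/9) = 40/9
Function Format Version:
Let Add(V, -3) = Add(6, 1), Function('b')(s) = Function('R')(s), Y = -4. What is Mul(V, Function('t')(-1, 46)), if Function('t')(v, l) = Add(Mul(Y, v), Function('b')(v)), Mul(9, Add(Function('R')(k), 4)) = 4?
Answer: Rational(40, 9) ≈ 4.4444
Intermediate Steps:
Function('R')(k) = Rational(-32, 9) (Function('R')(k) = Add(-4, Mul(Rational(1, 9), 4)) = Add(-4, Rational(4, 9)) = Rational(-32, 9))
Function('b')(s) = Rational(-32, 9)
Function('t')(v, l) = Add(Rational(-32, 9), Mul(-4, v)) (Function('t')(v, l) = Add(Mul(-4, v), Rational(-32, 9)) = Add(Rational(-32, 9), Mul(-4, v)))
V = 10 (V = Add(3, Add(6, 1)) = Add(3, 7) = 10)
Mul(V, Function('t')(-1, 46)) = Mul(10, Add(Rational(-32, 9), Mul(-4, -1))) = Mul(10, Add(Rational(-32, 9), 4)) = Mul(10, Rational(4, 9)) = Rational(40, 9)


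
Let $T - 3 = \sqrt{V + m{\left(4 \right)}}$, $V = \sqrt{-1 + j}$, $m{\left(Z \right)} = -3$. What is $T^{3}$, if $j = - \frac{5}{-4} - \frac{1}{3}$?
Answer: $\frac{\left(18 + \sqrt{6} \sqrt{-18 + i \sqrt{3}}\right)^{3}}{216} \approx 1.4971 + 44.239 i$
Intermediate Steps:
$j = \frac{11}{12}$ ($j = \left(-5\right) \left(- \frac{1}{4}\right) - \frac{1}{3} = \frac{5}{4} - \frac{1}{3} = \frac{11}{12} \approx 0.91667$)
$V = \frac{i \sqrt{3}}{6}$ ($V = \sqrt{-1 + \frac{11}{12}} = \sqrt{- \frac{1}{12}} = \frac{i \sqrt{3}}{6} \approx 0.28868 i$)
$T = 3 + \sqrt{-3 + \frac{i \sqrt{3}}{6}}$ ($T = 3 + \sqrt{\frac{i \sqrt{3}}{6} - 3} = 3 + \sqrt{-3 + \frac{i \sqrt{3}}{6}} \approx 3.0832 + 1.734 i$)
$T^{3} = \left(3 + \frac{\sqrt{-108 + 6 i \sqrt{3}}}{6}\right)^{3}$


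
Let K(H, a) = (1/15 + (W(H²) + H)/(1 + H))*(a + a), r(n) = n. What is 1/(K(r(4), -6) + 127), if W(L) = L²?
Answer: -5/2489 ≈ -0.0020088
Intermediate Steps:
K(H, a) = 2*a*(1/15 + (H + H⁴)/(1 + H)) (K(H, a) = (1/15 + ((H²)² + H)/(1 + H))*(a + a) = (1/15 + (H⁴ + H)/(1 + H))*(2*a) = (1/15 + (H + H⁴)/(1 + H))*(2*a) = 2*a*(1/15 + (H + H⁴)/(1 + H)))
1/(K(r(4), -6) + 127) = 1/((2/15)*(-6)*(1 + 15*4⁴ + 16*4)/(1 + 4) + 127) = 1/((2/15)*(-6)*(1 + 15*256 + 64)/5 + 127) = 1/((2/15)*(-6)*(⅕)*(1 + 3840 + 64) + 127) = 1/((2/15)*(-6)*(⅕)*3905 + 127) = 1/(-3124/5 + 127) = 1/(-2489/5) = -5/2489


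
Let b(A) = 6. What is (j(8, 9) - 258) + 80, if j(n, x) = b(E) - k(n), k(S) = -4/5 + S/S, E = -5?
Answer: -861/5 ≈ -172.20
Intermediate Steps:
k(S) = ⅕ (k(S) = -4*⅕ + 1 = -⅘ + 1 = ⅕)
j(n, x) = 29/5 (j(n, x) = 6 - 1*⅕ = 6 - ⅕ = 29/5)
(j(8, 9) - 258) + 80 = (29/5 - 258) + 80 = -1261/5 + 80 = -861/5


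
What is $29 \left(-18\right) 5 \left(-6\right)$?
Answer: $15660$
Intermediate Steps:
$29 \left(-18\right) 5 \left(-6\right) = \left(-522\right) \left(-30\right) = 15660$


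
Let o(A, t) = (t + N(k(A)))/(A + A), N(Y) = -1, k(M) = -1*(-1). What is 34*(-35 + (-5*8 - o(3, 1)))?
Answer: -2550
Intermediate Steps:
k(M) = 1
o(A, t) = (-1 + t)/(2*A) (o(A, t) = (t - 1)/(A + A) = (-1 + t)/((2*A)) = (-1 + t)*(1/(2*A)) = (-1 + t)/(2*A))
34*(-35 + (-5*8 - o(3, 1))) = 34*(-35 + (-5*8 - (-1 + 1)/(2*3))) = 34*(-35 + (-40 - 0/(2*3))) = 34*(-35 + (-40 - 1*0)) = 34*(-35 + (-40 + 0)) = 34*(-35 - 40) = 34*(-75) = -2550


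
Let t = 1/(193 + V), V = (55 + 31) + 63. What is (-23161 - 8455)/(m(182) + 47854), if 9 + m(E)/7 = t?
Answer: -10812672/16344529 ≈ -0.66155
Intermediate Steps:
V = 149 (V = 86 + 63 = 149)
t = 1/342 (t = 1/(193 + 149) = 1/342 ≈ 0.0029240)
m(E) = -21539/342 (m(E) = -63 + 7*(1/342) = -63 + 7/342 = -21539/342)
(-23161 - 8455)/(m(182) + 47854) = (-23161 - 8455)/(-21539/342 + 47854) = -31616/16344529/342 = -31616*342/16344529 = -10812672/16344529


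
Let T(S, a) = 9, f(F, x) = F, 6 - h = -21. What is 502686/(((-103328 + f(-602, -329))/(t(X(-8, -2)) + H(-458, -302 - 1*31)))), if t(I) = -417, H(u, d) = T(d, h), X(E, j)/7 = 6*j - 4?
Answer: 102547944/51965 ≈ 1973.4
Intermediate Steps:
h = 27 (h = 6 - 1*(-21) = 6 + 21 = 27)
X(E, j) = -28 + 42*j (X(E, j) = 7*(6*j - 4) = 7*(-4 + 6*j) = -28 + 42*j)
H(u, d) = 9
502686/(((-103328 + f(-602, -329))/(t(X(-8, -2)) + H(-458, -302 - 1*31)))) = 502686/(((-103328 - 602)/(-417 + 9))) = 502686/((-103930/(-408))) = 502686/((-103930*(-1/408))) = 502686/(51965/204) = 502686*(204/51965) = 102547944/51965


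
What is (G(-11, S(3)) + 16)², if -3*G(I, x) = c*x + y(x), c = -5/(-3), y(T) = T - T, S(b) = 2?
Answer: 17956/81 ≈ 221.68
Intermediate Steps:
y(T) = 0
c = 5/3 (c = -5*(-⅓) = 5/3 ≈ 1.6667)
G(I, x) = -5*x/9 (G(I, x) = -(5*x/3 + 0)/3 = -5*x/9)
(G(-11, S(3)) + 16)² = (-5/9*2 + 16)² = (-10/9 + 16)² = (134/9)² = 17956/81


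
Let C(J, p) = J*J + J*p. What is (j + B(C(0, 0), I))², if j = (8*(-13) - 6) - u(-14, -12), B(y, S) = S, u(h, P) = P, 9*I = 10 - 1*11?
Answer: 779689/81 ≈ 9625.8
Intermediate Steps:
I = -⅑ (I = (10 - 1*11)/9 = (10 - 11)/9 = (⅑)*(-1) = -⅑ ≈ -0.11111)
C(J, p) = J² + J*p
j = -98 (j = (8*(-13) - 6) - 1*(-12) = (-104 - 6) + 12 = -110 + 12 = -98)
(j + B(C(0, 0), I))² = (-98 - ⅑)² = (-883/9)² = 779689/81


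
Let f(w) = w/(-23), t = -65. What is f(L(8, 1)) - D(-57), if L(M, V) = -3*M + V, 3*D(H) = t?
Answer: 68/3 ≈ 22.667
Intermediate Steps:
D(H) = -65/3 (D(H) = (1/3)*(-65) = -65/3)
L(M, V) = V - 3*M
f(w) = -w/23 (f(w) = w*(-1/23) = -w/23)
f(L(8, 1)) - D(-57) = -(1 - 3*8)/23 - 1*(-65/3) = -(1 - 24)/23 + 65/3 = -1/23*(-23) + 65/3 = 1 + 65/3 = 68/3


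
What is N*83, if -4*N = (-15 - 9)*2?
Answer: 996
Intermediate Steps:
N = 12 (N = -(-15 - 9)*2/4 = -(-6)*2 = -¼*(-48) = 12)
N*83 = 12*83 = 996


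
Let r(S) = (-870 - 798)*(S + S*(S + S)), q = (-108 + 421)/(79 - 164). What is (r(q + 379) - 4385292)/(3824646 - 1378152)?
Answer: -571896574534/2945986525 ≈ -194.13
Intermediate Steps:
q = -313/85 (q = 313/(-85) = 313*(-1/85) = -313/85 ≈ -3.6824)
r(S) = -3336*S² - 1668*S (r(S) = -1668*(S + S*(2*S)) = -1668*(S + 2*S²) = -3336*S² - 1668*S)
(r(q + 379) - 4385292)/(3824646 - 1378152) = (-1668*(-313/85 + 379)*(1 + 2*(-313/85 + 379)) - 4385292)/(3824646 - 1378152) = (-1668*31902/85*(1 + 2*(31902/85)) - 4385292)/2446494 = (-1668*31902/85*(1 + 63804/85) - 4385292)*(1/2446494) = (-1668*31902/85*63889/85 - 4385292)*(1/2446494) = (-3399695712504/7225 - 4385292)*(1/2446494) = -3431379447204/7225*1/2446494 = -571896574534/2945986525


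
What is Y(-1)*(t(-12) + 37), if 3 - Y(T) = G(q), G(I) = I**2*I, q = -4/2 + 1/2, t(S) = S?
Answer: 1275/8 ≈ 159.38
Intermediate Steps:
q = -3/2 (q = -4*1/2 + 1*(1/2) = -2 + 1/2 = -3/2 ≈ -1.5000)
G(I) = I**3
Y(T) = 51/8 (Y(T) = 3 - (-3/2)**3 = 3 - 1*(-27/8) = 3 + 27/8 = 51/8)
Y(-1)*(t(-12) + 37) = 51*(-12 + 37)/8 = (51/8)*25 = 1275/8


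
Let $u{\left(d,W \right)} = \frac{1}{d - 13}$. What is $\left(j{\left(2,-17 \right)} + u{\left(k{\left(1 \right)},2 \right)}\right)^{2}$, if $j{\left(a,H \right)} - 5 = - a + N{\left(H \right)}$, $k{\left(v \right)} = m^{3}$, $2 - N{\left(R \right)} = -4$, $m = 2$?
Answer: $\frac{1936}{25} \approx 77.44$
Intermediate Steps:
$N{\left(R \right)} = 6$ ($N{\left(R \right)} = 2 - -4 = 2 + 4 = 6$)
$k{\left(v \right)} = 8$ ($k{\left(v \right)} = 2^{3} = 8$)
$j{\left(a,H \right)} = 11 - a$ ($j{\left(a,H \right)} = 5 - \left(-6 + a\right) = 11 - a$)
$u{\left(d,W \right)} = \frac{1}{-13 + d}$
$\left(j{\left(2,-17 \right)} + u{\left(k{\left(1 \right)},2 \right)}\right)^{2} = \left(\left(11 - 2\right) + \frac{1}{-13 + 8}\right)^{2} = \left(\left(11 - 2\right) + \frac{1}{-5}\right)^{2} = \left(9 - \frac{1}{5}\right)^{2} = \left(\frac{44}{5}\right)^{2} = \frac{1936}{25}$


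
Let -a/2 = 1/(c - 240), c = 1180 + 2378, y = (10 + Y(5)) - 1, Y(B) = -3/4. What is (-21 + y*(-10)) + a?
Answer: -343415/3318 ≈ -103.50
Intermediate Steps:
Y(B) = -3/4 (Y(B) = -3*1/4 = -3/4)
y = 33/4 (y = (10 - 3/4) - 1 = 37/4 - 1 = 33/4 ≈ 8.2500)
c = 3558
a = -1/1659 (a = -2/(3558 - 240) = -2/3318 = -2*1/3318 = -1/1659 ≈ -0.00060277)
(-21 + y*(-10)) + a = (-21 + (33/4)*(-10)) - 1/1659 = (-21 - 165/2) - 1/1659 = -207/2 - 1/1659 = -343415/3318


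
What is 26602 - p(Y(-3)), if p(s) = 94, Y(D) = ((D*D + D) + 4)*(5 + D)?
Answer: 26508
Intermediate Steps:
Y(D) = (5 + D)*(4 + D + D**2) (Y(D) = ((D**2 + D) + 4)*(5 + D) = ((D + D**2) + 4)*(5 + D) = (4 + D + D**2)*(5 + D) = (5 + D)*(4 + D + D**2))
26602 - p(Y(-3)) = 26602 - 1*94 = 26602 - 94 = 26508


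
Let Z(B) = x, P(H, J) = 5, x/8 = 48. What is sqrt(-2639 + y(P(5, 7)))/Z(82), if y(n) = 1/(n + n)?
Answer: I*sqrt(263890)/3840 ≈ 0.13378*I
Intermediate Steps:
x = 384 (x = 8*48 = 384)
Z(B) = 384
y(n) = 1/(2*n)
sqrt(-2639 + y(P(5, 7)))/Z(82) = sqrt(-2639 + (1/2)/5)/384 = sqrt(-2639 + (1/2)*(1/5))*(1/384) = sqrt(-2639 + 1/10)*(1/384) = sqrt(-26389/10)*(1/384) = (I*sqrt(263890)/10)*(1/384) = I*sqrt(263890)/3840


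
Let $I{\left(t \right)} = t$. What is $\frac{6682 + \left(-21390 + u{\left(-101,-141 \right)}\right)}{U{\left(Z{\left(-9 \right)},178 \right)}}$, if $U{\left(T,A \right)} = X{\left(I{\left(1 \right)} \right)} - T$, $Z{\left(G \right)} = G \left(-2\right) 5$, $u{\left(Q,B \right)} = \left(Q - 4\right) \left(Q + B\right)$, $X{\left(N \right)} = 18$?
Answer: $- \frac{5351}{36} \approx -148.64$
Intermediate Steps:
$u{\left(Q,B \right)} = \left(-4 + Q\right) \left(B + Q\right)$
$Z{\left(G \right)} = - 10 G$ ($Z{\left(G \right)} = - 2 G 5 = - 10 G$)
$U{\left(T,A \right)} = 18 - T$
$\frac{6682 + \left(-21390 + u{\left(-101,-141 \right)}\right)}{U{\left(Z{\left(-9 \right)},178 \right)}} = \frac{6682 - -4020}{18 - \left(-10\right) \left(-9\right)} = \frac{6682 + \left(-21390 + \left(10201 + 564 + 404 + 14241\right)\right)}{18 - 90} = \frac{6682 + \left(-21390 + 25410\right)}{18 - 90} = \frac{6682 + 4020}{-72} = 10702 \left(- \frac{1}{72}\right) = - \frac{5351}{36}$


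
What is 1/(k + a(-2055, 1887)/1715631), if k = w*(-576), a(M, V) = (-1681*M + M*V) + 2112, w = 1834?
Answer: -571877/604121853174 ≈ -9.4662e-7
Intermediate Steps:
a(M, V) = 2112 - 1681*M + M*V
k = -1056384 (k = 1834*(-576) = -1056384)
1/(k + a(-2055, 1887)/1715631) = 1/(-1056384 + (2112 - 1681*(-2055) - 2055*1887)/1715631) = 1/(-1056384 + (2112 + 3454455 - 3877785)*(1/1715631)) = 1/(-1056384 - 421218*1/1715631) = 1/(-1056384 - 140406/571877) = 1/(-604121853174/571877) = -571877/604121853174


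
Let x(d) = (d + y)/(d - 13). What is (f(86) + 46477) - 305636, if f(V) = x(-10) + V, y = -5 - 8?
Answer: -259072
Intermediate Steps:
y = -13
x(d) = 1 (x(d) = (d - 13)/(d - 13) = (-13 + d)/(-13 + d) = 1)
f(V) = 1 + V
(f(86) + 46477) - 305636 = ((1 + 86) + 46477) - 305636 = (87 + 46477) - 305636 = 46564 - 305636 = -259072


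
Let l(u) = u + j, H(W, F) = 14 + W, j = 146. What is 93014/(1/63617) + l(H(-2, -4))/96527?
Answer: 571176479401384/96527 ≈ 5.9173e+9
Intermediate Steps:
l(u) = 146 + u (l(u) = u + 146 = 146 + u)
93014/(1/63617) + l(H(-2, -4))/96527 = 93014/(1/63617) + (146 + (14 - 2))/96527 = 93014/(1/63617) + (146 + 12)*(1/96527) = 93014*63617 + 158*(1/96527) = 5917271638 + 158/96527 = 571176479401384/96527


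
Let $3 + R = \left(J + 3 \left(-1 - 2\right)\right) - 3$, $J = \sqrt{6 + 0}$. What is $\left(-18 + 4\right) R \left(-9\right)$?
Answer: $-1890 + 126 \sqrt{6} \approx -1581.4$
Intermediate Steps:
$J = \sqrt{6} \approx 2.4495$
$R = -15 + \sqrt{6}$ ($R = -3 - \left(3 - \sqrt{6} - 3 \left(-1 - 2\right)\right) = -3 + \left(\left(\sqrt{6} + 3 \left(-3\right)\right) - 3\right) = -3 - \left(12 - \sqrt{6}\right) = -15 + \sqrt{6} \approx -12.551$)
$\left(-18 + 4\right) R \left(-9\right) = \left(-18 + 4\right) \left(-15 + \sqrt{6}\right) \left(-9\right) = - 14 \left(-15 + \sqrt{6}\right) \left(-9\right) = \left(210 - 14 \sqrt{6}\right) \left(-9\right) = -1890 + 126 \sqrt{6}$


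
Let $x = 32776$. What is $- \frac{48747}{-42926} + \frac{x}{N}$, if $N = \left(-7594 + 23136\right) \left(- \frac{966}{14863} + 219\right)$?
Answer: $\frac{1243124733952591}{1085472977200326} \approx 1.1452$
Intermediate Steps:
$N = \frac{50574149802}{14863}$ ($N = 15542 \left(\left(-966\right) \frac{1}{14863} + 219\right) = 15542 \left(- \frac{966}{14863} + 219\right) = 15542 \cdot \frac{3254031}{14863} = \frac{50574149802}{14863} \approx 3.4027 \cdot 10^{6}$)
$- \frac{48747}{-42926} + \frac{x}{N} = - \frac{48747}{-42926} + \frac{32776}{\frac{50574149802}{14863}} = \left(-48747\right) \left(- \frac{1}{42926}\right) + 32776 \cdot \frac{14863}{50574149802} = \frac{48747}{42926} + \frac{243574844}{25287074901} = \frac{1243124733952591}{1085472977200326}$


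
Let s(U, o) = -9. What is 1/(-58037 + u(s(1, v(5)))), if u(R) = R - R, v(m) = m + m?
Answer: -1/58037 ≈ -1.7230e-5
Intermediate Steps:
v(m) = 2*m
u(R) = 0
1/(-58037 + u(s(1, v(5)))) = 1/(-58037 + 0) = 1/(-58037) = -1/58037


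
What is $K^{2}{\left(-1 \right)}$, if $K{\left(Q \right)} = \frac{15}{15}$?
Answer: $1$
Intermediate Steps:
$K{\left(Q \right)} = 1$ ($K{\left(Q \right)} = 15 \cdot \frac{1}{15} = 1$)
$K^{2}{\left(-1 \right)} = 1^{2} = 1$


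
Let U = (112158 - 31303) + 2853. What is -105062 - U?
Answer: -188770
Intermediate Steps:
U = 83708 (U = 80855 + 2853 = 83708)
-105062 - U = -105062 - 1*83708 = -105062 - 83708 = -188770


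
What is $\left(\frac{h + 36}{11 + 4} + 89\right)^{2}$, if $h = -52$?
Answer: $\frac{1739761}{225} \approx 7732.3$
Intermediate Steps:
$\left(\frac{h + 36}{11 + 4} + 89\right)^{2} = \left(\frac{-52 + 36}{11 + 4} + 89\right)^{2} = \left(- \frac{16}{15} + 89\right)^{2} = \left(\frac{1319}{15}\right)^{2} = \frac{1739761}{225}$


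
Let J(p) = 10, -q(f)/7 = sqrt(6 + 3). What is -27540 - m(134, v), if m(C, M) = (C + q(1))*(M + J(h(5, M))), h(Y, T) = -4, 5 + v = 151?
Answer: -45168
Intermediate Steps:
v = 146 (v = -5 + 151 = 146)
q(f) = -21 (q(f) = -7*sqrt(6 + 3) = -7*sqrt(9) = -7*3 = -21)
m(C, M) = (-21 + C)*(10 + M) (m(C, M) = (C - 21)*(M + 10) = (-21 + C)*(10 + M))
-27540 - m(134, v) = -27540 - (-210 - 21*146 + 10*134 + 134*146) = -27540 - (-210 - 3066 + 1340 + 19564) = -27540 - 1*17628 = -27540 - 17628 = -45168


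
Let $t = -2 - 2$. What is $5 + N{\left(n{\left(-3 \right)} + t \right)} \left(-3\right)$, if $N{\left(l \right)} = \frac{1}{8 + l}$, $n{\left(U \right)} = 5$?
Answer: $\frac{14}{3} \approx 4.6667$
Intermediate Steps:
$t = -4$
$5 + N{\left(n{\left(-3 \right)} + t \right)} \left(-3\right) = 5 + \frac{1}{8 + \left(5 - 4\right)} \left(-3\right) = 5 + \frac{1}{8 + 1} \left(-3\right) = 5 + \frac{1}{9} \left(-3\right) = 5 - \frac{1}{3} = \frac{14}{3}$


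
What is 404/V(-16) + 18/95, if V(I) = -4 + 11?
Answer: 38506/665 ≈ 57.904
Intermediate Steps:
V(I) = 7
404/V(-16) + 18/95 = 404/7 + 18/95 = 38506/665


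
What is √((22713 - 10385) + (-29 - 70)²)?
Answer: √22129 ≈ 148.76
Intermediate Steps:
√((22713 - 10385) + (-29 - 70)²) = √(12328 + (-99)²) = √(12328 + 9801) = √22129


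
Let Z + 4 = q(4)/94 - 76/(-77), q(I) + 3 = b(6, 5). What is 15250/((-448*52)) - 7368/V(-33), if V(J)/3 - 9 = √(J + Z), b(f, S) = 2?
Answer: (-68625*√23299122 + 207557705894*I)/(104832*(√23299122 - 7238*I)) ≈ -189.54 + 125.96*I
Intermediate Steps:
q(I) = -1 (q(I) = -3 + 2 = -1)
Z = -21885/7238 (Z = -4 + (-1/94 - 76/(-77)) = -4 + (-1*1/94 - 76*(-1/77)) = -4 + (-1/94 + 76/77) = -4 + 7067/7238 = -21885/7238 ≈ -3.0236)
V(J) = 27 + 3*√(-21885/7238 + J) (V(J) = 27 + 3*√(J - 21885/7238) = 27 + 3*√(-21885/7238 + J))
15250/((-448*52)) - 7368/V(-33) = 15250/((-448*52)) - 7368/(27 + 3*√(-158403630 + 52388644*(-33))/7238) = 15250/(-23296) - 7368/(27 + 3*√(-158403630 - 1728825252)/7238) = 15250*(-1/23296) - 7368/(27 + 3*√(-1887228882)/7238) = -7625/11648 - 7368/(27 + 3*(9*I*√23299122)/7238) = -7625/11648 - 7368/(27 + 27*I*√23299122/7238)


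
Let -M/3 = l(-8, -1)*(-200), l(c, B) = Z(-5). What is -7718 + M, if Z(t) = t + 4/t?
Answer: -11198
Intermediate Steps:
l(c, B) = -29/5 (l(c, B) = -5 + 4/(-5) = -5 + 4*(-⅕) = -5 - ⅘ = -29/5)
M = -3480 (M = -(-87)*(-200)/5 = -3*1160 = -3480)
-7718 + M = -7718 - 3480 = -11198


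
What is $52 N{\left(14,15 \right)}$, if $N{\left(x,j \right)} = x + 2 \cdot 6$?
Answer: $1352$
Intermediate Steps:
$N{\left(x,j \right)} = 12 + x$ ($N{\left(x,j \right)} = x + 12 = 12 + x$)
$52 N{\left(14,15 \right)} = 52 \left(12 + 14\right) = 52 \cdot 26 = 1352$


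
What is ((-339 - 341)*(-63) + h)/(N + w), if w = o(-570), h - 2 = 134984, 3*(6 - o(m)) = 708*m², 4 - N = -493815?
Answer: -177826/76182575 ≈ -0.0023342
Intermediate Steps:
N = 493819 (N = 4 - 1*(-493815) = 4 + 493815 = 493819)
o(m) = 6 - 236*m²
h = 134986 (h = 2 + 134984 = 134986)
w = -76676394 (w = 6 - 236*(-570)² = 6 - 236*324900 = 6 - 76676400 = -76676394)
((-339 - 341)*(-63) + h)/(N + w) = ((-339 - 341)*(-63) + 134986)/(493819 - 76676394) = (-680*(-63) + 134986)/(-76182575) = (42840 + 134986)*(-1/76182575) = 177826*(-1/76182575) = -177826/76182575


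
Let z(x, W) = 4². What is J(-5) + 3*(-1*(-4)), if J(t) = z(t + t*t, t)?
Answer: 28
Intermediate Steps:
z(x, W) = 16
J(t) = 16
J(-5) + 3*(-1*(-4)) = 16 + 3*(-1*(-4)) = 16 + 3*4 = 16 + 12 = 28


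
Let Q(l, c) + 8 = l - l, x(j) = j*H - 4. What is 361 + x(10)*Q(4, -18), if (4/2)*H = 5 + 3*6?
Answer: -527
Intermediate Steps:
H = 23/2 (H = (5 + 3*6)/2 = (5 + 18)/2 = (½)*23 = 23/2 ≈ 11.500)
x(j) = -4 + 23*j/2 (x(j) = j*(23/2) - 4 = 23*j/2 - 4 = -4 + 23*j/2)
Q(l, c) = -8 (Q(l, c) = -8 + (l - l) = -8 + 0 = -8)
361 + x(10)*Q(4, -18) = 361 + (-4 + (23/2)*10)*(-8) = 361 + (-4 + 115)*(-8) = 361 + 111*(-8) = 361 - 888 = -527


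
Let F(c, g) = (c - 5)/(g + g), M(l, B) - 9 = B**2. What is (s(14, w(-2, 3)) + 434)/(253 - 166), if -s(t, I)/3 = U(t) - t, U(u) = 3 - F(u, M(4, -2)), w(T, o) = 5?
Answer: 12169/2262 ≈ 5.3798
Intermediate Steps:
M(l, B) = 9 + B**2
F(c, g) = (-5 + c)/(2*g) (F(c, g) = (-5 + c)/((2*g)) = (-5 + c)*(1/(2*g)) = (-5 + c)/(2*g))
U(u) = 83/26 - u/26 (U(u) = 3 - (-5 + u)/(2*(9 + (-2)**2)) = 3 - (-5 + u)/(2*(9 + 4)) = 3 - (-5 + u)/(2*13) = 3 - (-5/26 + u/26) = 3 + (5/26 - u/26) = 83/26 - u/26)
s(t, I) = -249/26 + 81*t/26 (s(t, I) = -3*((83/26 - t/26) - t) = -3*(83/26 - 27*t/26) = -249/26 + 81*t/26)
(s(14, w(-2, 3)) + 434)/(253 - 166) = ((-249/26 + (81/26)*14) + 434)/(253 - 166) = ((-249/26 + 567/13) + 434)/87 = (885/26 + 434)*(1/87) = (12169/26)*(1/87) = 12169/2262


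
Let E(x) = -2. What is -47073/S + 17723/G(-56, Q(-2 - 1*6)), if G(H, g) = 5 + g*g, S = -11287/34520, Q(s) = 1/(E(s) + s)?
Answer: 834108890060/5654787 ≈ 1.4751e+5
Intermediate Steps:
Q(s) = 1/(-2 + s)
S = -11287/34520 (S = -11287*1/34520 = -11287/34520 ≈ -0.32697)
G(H, g) = 5 + g²
-47073/S + 17723/G(-56, Q(-2 - 1*6)) = -47073/(-11287/34520) + 17723/(5 + (1/(-2 + (-2 - 1*6)))²) = -47073*(-34520/11287) + 17723/(5 + (1/(-2 + (-2 - 6)))²) = 1624959960/11287 + 17723/(5 + (1/(-2 - 8))²) = 1624959960/11287 + 17723/(5 + (1/(-10))²) = 1624959960/11287 + 17723/(5 + (-⅒)²) = 1624959960/11287 + 17723/(5 + 1/100) = 1624959960/11287 + 17723/(501/100) = 1624959960/11287 + 17723*(100/501) = 1624959960/11287 + 1772300/501 = 834108890060/5654787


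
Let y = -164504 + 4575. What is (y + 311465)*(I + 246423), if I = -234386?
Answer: 1824038832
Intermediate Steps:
y = -159929
(y + 311465)*(I + 246423) = (-159929 + 311465)*(-234386 + 246423) = 151536*12037 = 1824038832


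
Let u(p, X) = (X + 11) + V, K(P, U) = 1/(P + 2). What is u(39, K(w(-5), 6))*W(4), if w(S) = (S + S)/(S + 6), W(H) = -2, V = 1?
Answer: -95/4 ≈ -23.750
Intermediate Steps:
w(S) = 2*S/(6 + S) (w(S) = (2*S)/(6 + S) = 2*S/(6 + S))
K(P, U) = 1/(2 + P)
u(p, X) = 12 + X (u(p, X) = (X + 11) + 1 = (11 + X) + 1 = 12 + X)
u(39, K(w(-5), 6))*W(4) = (12 + 1/(2 + 2*(-5)/(6 - 5)))*(-2) = (12 + 1/(2 + 2*(-5)/1))*(-2) = (12 + 1/(2 + 2*(-5)*1))*(-2) = (12 + 1/(2 - 10))*(-2) = (12 + 1/(-8))*(-2) = (12 - ⅛)*(-2) = (95/8)*(-2) = -95/4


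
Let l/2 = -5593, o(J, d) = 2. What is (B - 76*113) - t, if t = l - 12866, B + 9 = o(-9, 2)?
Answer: 15457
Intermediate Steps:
l = -11186 (l = 2*(-5593) = -11186)
B = -7 (B = -9 + 2 = -7)
t = -24052 (t = -11186 - 12866 = -24052)
(B - 76*113) - t = (-7 - 76*113) - 1*(-24052) = (-7 - 8588) + 24052 = -8595 + 24052 = 15457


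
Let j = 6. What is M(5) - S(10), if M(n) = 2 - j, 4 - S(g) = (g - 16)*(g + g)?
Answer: -128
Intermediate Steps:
S(g) = 4 - 2*g*(-16 + g) (S(g) = 4 - (g - 16)*(g + g) = 4 - (-16 + g)*2*g = 4 - 2*g*(-16 + g))
M(n) = -4 (M(n) = 2 - 1*6 = 2 - 6 = -4)
M(5) - S(10) = -4 - (4 - 2*10**2 + 32*10) = -4 - (4 - 2*100 + 320) = -4 - (4 - 200 + 320) = -4 - 1*124 = -4 - 124 = -128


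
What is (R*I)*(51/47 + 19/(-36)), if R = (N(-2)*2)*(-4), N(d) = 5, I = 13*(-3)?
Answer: 122590/141 ≈ 869.43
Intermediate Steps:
I = -39
R = -40 (R = (5*2)*(-4) = 10*(-4) = -40)
(R*I)*(51/47 + 19/(-36)) = (-40*(-39))*(51/47 + 19/(-36)) = 1560*(51*(1/47) + 19*(-1/36)) = 1560*(51/47 - 19/36) = 1560*(943/1692) = 122590/141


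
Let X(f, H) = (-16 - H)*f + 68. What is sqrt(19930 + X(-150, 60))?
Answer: sqrt(31398) ≈ 177.19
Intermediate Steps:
X(f, H) = 68 + f*(-16 - H) (X(f, H) = f*(-16 - H) + 68 = 68 + f*(-16 - H))
sqrt(19930 + X(-150, 60)) = sqrt(19930 + (68 - 16*(-150) - 1*60*(-150))) = sqrt(19930 + (68 + 2400 + 9000)) = sqrt(19930 + 11468) = sqrt(31398)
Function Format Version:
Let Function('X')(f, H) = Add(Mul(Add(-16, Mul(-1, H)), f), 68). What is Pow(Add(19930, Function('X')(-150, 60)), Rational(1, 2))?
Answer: Pow(31398, Rational(1, 2)) ≈ 177.19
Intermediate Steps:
Function('X')(f, H) = Add(68, Mul(f, Add(-16, Mul(-1, H)))) (Function('X')(f, H) = Add(Mul(f, Add(-16, Mul(-1, H))), 68) = Add(68, Mul(f, Add(-16, Mul(-1, H)))))
Pow(Add(19930, Function('X')(-150, 60)), Rational(1, 2)) = Pow(Add(19930, Add(68, Mul(-16, -150), Mul(-1, 60, -150))), Rational(1, 2)) = Pow(Add(19930, Add(68, 2400, 9000)), Rational(1, 2)) = Pow(Add(19930, 11468), Rational(1, 2)) = Pow(31398, Rational(1, 2))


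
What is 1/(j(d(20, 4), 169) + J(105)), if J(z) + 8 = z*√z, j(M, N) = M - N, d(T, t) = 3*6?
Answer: 53/377448 + 35*√105/377448 ≈ 0.0010906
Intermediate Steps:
d(T, t) = 18
J(z) = -8 + z^(3/2) (J(z) = -8 + z*√z = -8 + z^(3/2))
1/(j(d(20, 4), 169) + J(105)) = 1/((18 - 1*169) + (-8 + 105^(3/2))) = 1/((18 - 169) + (-8 + 105*√105)) = 1/(-151 + (-8 + 105*√105)) = 1/(-159 + 105*√105)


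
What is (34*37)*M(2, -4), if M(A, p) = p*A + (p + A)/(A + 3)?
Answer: -52836/5 ≈ -10567.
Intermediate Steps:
M(A, p) = A*p + (A + p)/(3 + A)
(34*37)*M(2, -4) = (34*37)*((2 - 4 - 4*2² + 3*2*(-4))/(3 + 2)) = 1258*((2 - 4 - 4*4 - 24)/5) = 1258*((2 - 4 - 16 - 24)/5) = 1258*((⅕)*(-42)) = 1258*(-42/5) = -52836/5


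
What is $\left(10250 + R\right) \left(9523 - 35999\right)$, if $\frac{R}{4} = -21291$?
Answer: $1983423064$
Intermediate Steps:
$R = -85164$ ($R = 4 \left(-21291\right) = -85164$)
$\left(10250 + R\right) \left(9523 - 35999\right) = \left(10250 - 85164\right) \left(9523 - 35999\right) = \left(-74914\right) \left(-26476\right) = 1983423064$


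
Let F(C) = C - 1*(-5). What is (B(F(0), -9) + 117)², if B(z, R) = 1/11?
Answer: 1658944/121 ≈ 13710.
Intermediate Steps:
F(C) = 5 + C (F(C) = C + 5 = 5 + C)
B(z, R) = 1/11
(B(F(0), -9) + 117)² = (1/11 + 117)² = (1288/11)² = 1658944/121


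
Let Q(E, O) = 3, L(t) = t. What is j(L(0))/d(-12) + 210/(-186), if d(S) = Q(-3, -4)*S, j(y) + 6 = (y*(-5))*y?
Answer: -179/186 ≈ -0.96237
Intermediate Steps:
j(y) = -6 - 5*y² (j(y) = -6 + (y*(-5))*y = -6 + (-5*y)*y = -6 - 5*y²)
d(S) = 3*S
j(L(0))/d(-12) + 210/(-186) = (-6 - 5*0²)/((3*(-12))) + 210/(-186) = (-6 - 5*0)/(-36) + 210*(-1/186) = (-6 + 0)*(-1/36) - 35/31 = -6*(-1/36) - 35/31 = ⅙ - 35/31 = -179/186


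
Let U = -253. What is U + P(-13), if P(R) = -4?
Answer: -257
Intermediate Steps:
U + P(-13) = -253 - 4 = -257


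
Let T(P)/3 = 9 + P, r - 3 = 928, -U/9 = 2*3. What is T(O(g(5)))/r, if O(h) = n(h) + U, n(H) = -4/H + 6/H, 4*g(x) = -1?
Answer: -159/931 ≈ -0.17078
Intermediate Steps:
g(x) = -¼ (g(x) = (¼)*(-1) = -¼)
n(H) = 2/H
U = -54 (U = -18*3 = -9*6 = -54)
O(h) = -54 + 2/h (O(h) = 2/h - 54 = -54 + 2/h)
r = 931 (r = 3 + 928 = 931)
T(P) = 27 + 3*P (T(P) = 3*(9 + P) = 27 + 3*P)
T(O(g(5)))/r = (27 + 3*(-54 + 2/(-¼)))/931 = (27 + 3*(-54 + 2*(-4)))*(1/931) = (27 + 3*(-54 - 8))*(1/931) = (27 + 3*(-62))*(1/931) = (27 - 186)*(1/931) = -159*1/931 = -159/931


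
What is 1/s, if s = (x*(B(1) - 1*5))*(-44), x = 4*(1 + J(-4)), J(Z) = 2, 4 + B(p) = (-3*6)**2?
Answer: -1/166320 ≈ -6.0125e-6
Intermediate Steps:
B(p) = 320 (B(p) = -4 + (-3*6)**2 = -4 + (-18)**2 = -4 + 324 = 320)
x = 12 (x = 4*(1 + 2) = 4*3 = 12)
s = -166320 (s = (12*(320 - 1*5))*(-44) = (12*(320 - 5))*(-44) = (12*315)*(-44) = 3780*(-44) = -166320)
1/s = 1/(-166320) = -1/166320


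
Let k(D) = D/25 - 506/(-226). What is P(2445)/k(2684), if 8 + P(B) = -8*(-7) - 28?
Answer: 56500/309617 ≈ 0.18248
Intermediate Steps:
P(B) = 20 (P(B) = -8 + (-8*(-7) - 28) = -8 + (56 - 28) = -8 + 28 = 20)
k(D) = 253/113 + D/25 (k(D) = D*(1/25) - 506*(-1/226) = D/25 + 253/113 = 253/113 + D/25)
P(2445)/k(2684) = 20/(253/113 + (1/25)*2684) = 20/(253/113 + 2684/25) = 20/(309617/2825) = 20*(2825/309617) = 56500/309617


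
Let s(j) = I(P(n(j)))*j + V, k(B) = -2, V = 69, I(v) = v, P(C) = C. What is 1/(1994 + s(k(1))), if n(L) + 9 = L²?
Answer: 1/2073 ≈ 0.00048239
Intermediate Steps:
n(L) = -9 + L²
s(j) = 69 + j*(-9 + j²) (s(j) = (-9 + j²)*j + 69 = j*(-9 + j²) + 69 = 69 + j*(-9 + j²))
1/(1994 + s(k(1))) = 1/(1994 + (69 - 2*(-9 + (-2)²))) = 1/(1994 + (69 - 2*(-9 + 4))) = 1/(1994 + (69 - 2*(-5))) = 1/(1994 + (69 + 10)) = 1/(1994 + 79) = 1/2073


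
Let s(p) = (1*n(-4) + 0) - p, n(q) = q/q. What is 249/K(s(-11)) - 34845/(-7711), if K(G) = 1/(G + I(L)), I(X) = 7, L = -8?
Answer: 36515586/7711 ≈ 4735.5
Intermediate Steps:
n(q) = 1
s(p) = 1 - p (s(p) = (1*1 + 0) - p = (1 + 0) - p = 1 - p)
K(G) = 1/(7 + G) (K(G) = 1/(G + 7) = 1/(7 + G))
249/K(s(-11)) - 34845/(-7711) = 249/(1/(7 + (1 - 1*(-11)))) - 34845/(-7711) = 249/(1/(7 + (1 + 11))) - 34845*(-1/7711) = 249/(1/(7 + 12)) + 34845/7711 = 249/(1/19) + 34845/7711 = 249*19 + 34845/7711 = 4731 + 34845/7711 = 36515586/7711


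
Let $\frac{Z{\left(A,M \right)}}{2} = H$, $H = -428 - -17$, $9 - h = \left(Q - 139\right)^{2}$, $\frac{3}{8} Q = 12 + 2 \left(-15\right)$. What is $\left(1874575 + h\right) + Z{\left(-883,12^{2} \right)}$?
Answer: $1838793$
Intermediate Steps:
$Q = -48$ ($Q = \frac{8 \left(12 + 2 \left(-15\right)\right)}{3} = \frac{8 \left(12 - 30\right)}{3} = \frac{8}{3} \left(-18\right) = -48$)
$h = -34960$ ($h = 9 - \left(-48 - 139\right)^{2} = 9 - \left(-187\right)^{2} = 9 - 34969 = -34960$)
$H = -411$ ($H = -428 + 17 = -411$)
$Z{\left(A,M \right)} = -822$ ($Z{\left(A,M \right)} = 2 \left(-411\right) = -822$)
$\left(1874575 + h\right) + Z{\left(-883,12^{2} \right)} = \left(1874575 - 34960\right) - 822 = 1839615 - 822 = 1838793$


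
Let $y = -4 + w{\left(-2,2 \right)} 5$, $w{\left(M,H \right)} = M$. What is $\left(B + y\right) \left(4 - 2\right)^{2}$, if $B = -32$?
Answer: $-184$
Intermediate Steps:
$y = -14$ ($y = -4 - 10 = -14$)
$\left(B + y\right) \left(4 - 2\right)^{2} = \left(-32 - 14\right) \left(4 - 2\right)^{2} = - 46 \cdot 2^{2} = \left(-46\right) 4 = -184$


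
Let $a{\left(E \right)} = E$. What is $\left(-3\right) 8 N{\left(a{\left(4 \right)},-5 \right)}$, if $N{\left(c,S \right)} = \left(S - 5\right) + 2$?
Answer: $192$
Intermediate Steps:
$N{\left(c,S \right)} = -3 + S$ ($N{\left(c,S \right)} = \left(-5 + S\right) + 2 = -3 + S$)
$\left(-3\right) 8 N{\left(a{\left(4 \right)},-5 \right)} = \left(-3\right) 8 \left(-3 - 5\right) = \left(-24\right) \left(-8\right) = 192$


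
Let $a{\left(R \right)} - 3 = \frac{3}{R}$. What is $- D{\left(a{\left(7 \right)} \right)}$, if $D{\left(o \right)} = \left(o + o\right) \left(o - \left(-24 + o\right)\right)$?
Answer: $- \frac{1152}{7} \approx -164.57$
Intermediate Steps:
$a{\left(R \right)} = 3 + \frac{3}{R}$
$D{\left(o \right)} = 48 o$ ($D{\left(o \right)} = 2 o 24 = 48 o$)
$- D{\left(a{\left(7 \right)} \right)} = - 48 \left(3 + \frac{3}{7}\right) = - \frac{48 \cdot 24}{7} = \left(-1\right) \frac{1152}{7} = - \frac{1152}{7}$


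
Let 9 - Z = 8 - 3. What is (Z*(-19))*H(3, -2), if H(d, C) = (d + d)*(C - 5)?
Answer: 3192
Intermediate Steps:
Z = 4 (Z = 9 - (8 - 3) = 9 - 1*5 = 9 - 5 = 4)
H(d, C) = 2*d*(-5 + C) (H(d, C) = (2*d)*(-5 + C) = 2*d*(-5 + C))
(Z*(-19))*H(3, -2) = (4*(-19))*(2*3*(-5 - 2)) = -152*3*(-7) = -76*(-42) = 3192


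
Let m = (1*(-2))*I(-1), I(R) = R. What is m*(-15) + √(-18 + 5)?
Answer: -30 + I*√13 ≈ -30.0 + 3.6056*I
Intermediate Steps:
m = 2 (m = (1*(-2))*(-1) = -2*(-1) = 2)
m*(-15) + √(-18 + 5) = 2*(-15) + √(-18 + 5) = -30 + √(-13) = -30 + I*√13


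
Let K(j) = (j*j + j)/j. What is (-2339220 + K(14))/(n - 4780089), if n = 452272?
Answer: 2339205/4327817 ≈ 0.54050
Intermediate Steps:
K(j) = (j + j²)/j (K(j) = (j² + j)/j = (j + j²)/j)
(-2339220 + K(14))/(n - 4780089) = (-2339220 + (1 + 14))/(452272 - 4780089) = (-2339220 + 15)/(-4327817) = -2339205*(-1/4327817) = 2339205/4327817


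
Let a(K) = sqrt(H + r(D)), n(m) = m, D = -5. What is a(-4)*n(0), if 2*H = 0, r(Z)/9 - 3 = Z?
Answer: 0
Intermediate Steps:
r(Z) = 27 + 9*Z
H = 0 (H = (1/2)*0 = 0)
a(K) = 3*I*sqrt(2) (a(K) = sqrt(0 + (27 + 9*(-5))) = sqrt(0 + (27 - 45)) = sqrt(0 - 18) = sqrt(-18) = 3*I*sqrt(2))
a(-4)*n(0) = (3*I*sqrt(2))*0 = 0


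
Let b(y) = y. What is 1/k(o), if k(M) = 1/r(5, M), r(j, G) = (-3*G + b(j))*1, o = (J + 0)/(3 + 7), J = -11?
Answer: 83/10 ≈ 8.3000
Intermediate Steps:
o = -11/10 (o = (-11 + 0)/(3 + 7) = -11/10 ≈ -1.1000)
r(j, G) = j - 3*G (r(j, G) = (-3*G + j)*1 = (j - 3*G)*1 = j - 3*G)
k(M) = 1/(5 - 3*M)
1/k(o) = 1/(-1/(-5 + 3*(-11/10))) = 1/(-1/(-5 - 33/10)) = 1/(-1/(-83/10)) = 1/(-1*(-10/83)) = 1/(10/83) = 83/10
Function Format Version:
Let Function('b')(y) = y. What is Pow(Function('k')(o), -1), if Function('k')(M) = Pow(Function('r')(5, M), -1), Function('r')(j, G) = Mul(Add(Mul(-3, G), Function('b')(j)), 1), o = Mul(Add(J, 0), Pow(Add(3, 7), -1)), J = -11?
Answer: Rational(83, 10) ≈ 8.3000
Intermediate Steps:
o = Rational(-11, 10) (o = Mul(Add(-11, 0), Pow(Add(3, 7), -1)) = Mul(-11, Pow(10, -1)) = Mul(-11, Rational(1, 10)) = Rational(-11, 10) ≈ -1.1000)
Function('r')(j, G) = Add(j, Mul(-3, G)) (Function('r')(j, G) = Mul(Add(Mul(-3, G), j), 1) = Mul(Add(j, Mul(-3, G)), 1) = Add(j, Mul(-3, G)))
Function('k')(M) = Pow(Add(5, Mul(-3, M)), -1)
Pow(Function('k')(o), -1) = Pow(Mul(-1, Pow(Add(-5, Mul(3, Rational(-11, 10))), -1)), -1) = Pow(Mul(-1, Pow(Add(-5, Rational(-33, 10)), -1)), -1) = Pow(Mul(-1, Pow(Rational(-83, 10), -1)), -1) = Pow(Mul(-1, Rational(-10, 83)), -1) = Pow(Rational(10, 83), -1) = Rational(83, 10)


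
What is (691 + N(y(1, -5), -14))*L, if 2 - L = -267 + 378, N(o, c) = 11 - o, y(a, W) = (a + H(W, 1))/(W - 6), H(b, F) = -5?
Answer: -841262/11 ≈ -76478.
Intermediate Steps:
y(a, W) = (-5 + a)/(-6 + W) (y(a, W) = (a - 5)/(W - 6) = (-5 + a)/(-6 + W))
L = -109 (L = 2 - (-267 + 378) = 2 - 1*111 = 2 - 111 = -109)
(691 + N(y(1, -5), -14))*L = (691 + (11 - (-5 + 1)/(-6 - 5)))*(-109) = (691 + (11 - (-4)/(-11)))*(-109) = (691 + (11 - (-1)*(-4)/11))*(-109) = (691 + (11 - 1*4/11))*(-109) = (691 + (11 - 4/11))*(-109) = (691 + 117/11)*(-109) = (7718/11)*(-109) = -841262/11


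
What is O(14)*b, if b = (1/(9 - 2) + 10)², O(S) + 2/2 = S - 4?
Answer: 45369/49 ≈ 925.90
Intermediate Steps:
O(S) = -5 + S (O(S) = -1 + (S - 4) = -1 + (-4 + S) = -5 + S)
b = 5041/49 (b = (1/7 + 10)² = (⅐ + 10)² = (71/7)² = 5041/49 ≈ 102.88)
O(14)*b = (-5 + 14)*(5041/49) = 9*(5041/49) = 45369/49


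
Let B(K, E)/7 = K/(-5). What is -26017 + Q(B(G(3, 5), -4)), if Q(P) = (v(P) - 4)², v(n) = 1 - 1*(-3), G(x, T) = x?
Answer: -26017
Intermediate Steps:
v(n) = 4 (v(n) = 1 + 3 = 4)
B(K, E) = -7*K/5 (B(K, E) = 7*(K/(-5)) = 7*(K*(-⅕)) = 7*(-K/5) = -7*K/5)
Q(P) = 0 (Q(P) = (4 - 4)² = 0² = 0)
-26017 + Q(B(G(3, 5), -4)) = -26017 + 0 = -26017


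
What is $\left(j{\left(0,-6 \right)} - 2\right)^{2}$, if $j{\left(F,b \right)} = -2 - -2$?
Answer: $4$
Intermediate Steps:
$j{\left(F,b \right)} = 0$ ($j{\left(F,b \right)} = -2 + 2 = 0$)
$\left(j{\left(0,-6 \right)} - 2\right)^{2} = \left(0 - 2\right)^{2} = \left(-2\right)^{2} = 4$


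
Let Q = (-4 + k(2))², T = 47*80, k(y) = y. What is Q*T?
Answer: 15040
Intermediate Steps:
T = 3760
Q = 4 (Q = (-4 + 2)² = (-2)² = 4)
Q*T = 4*3760 = 15040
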